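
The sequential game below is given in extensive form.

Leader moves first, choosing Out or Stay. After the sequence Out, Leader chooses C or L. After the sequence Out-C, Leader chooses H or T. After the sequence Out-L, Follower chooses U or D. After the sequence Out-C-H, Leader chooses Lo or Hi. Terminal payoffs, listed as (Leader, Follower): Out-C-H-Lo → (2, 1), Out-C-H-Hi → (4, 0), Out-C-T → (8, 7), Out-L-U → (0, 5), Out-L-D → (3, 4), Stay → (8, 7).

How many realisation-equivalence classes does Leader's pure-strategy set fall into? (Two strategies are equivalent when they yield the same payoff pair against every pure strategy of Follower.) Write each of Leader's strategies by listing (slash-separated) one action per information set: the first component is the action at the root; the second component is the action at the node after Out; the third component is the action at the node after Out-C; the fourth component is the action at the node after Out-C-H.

Leader has 16 pure strategies: Out/C/H/Lo, Out/C/H/Hi, Out/C/T/Lo, Out/C/T/Hi, Out/L/H/Lo, Out/L/H/Hi, Out/L/T/Lo, Out/L/T/Hi, Stay/C/H/Lo, Stay/C/H/Hi, Stay/C/T/Lo, Stay/C/T/Hi, Stay/L/H/Lo, Stay/L/H/Hi, Stay/L/T/Lo, Stay/L/T/Hi. Columns: U, D.
{Out/C/H/Lo} → row (2,1) (2,1)
{Out/C/H/Hi} → row (4,0) (4,0)
{Out/C/T/Lo, Out/C/T/Hi, Stay/C/H/Lo, Stay/C/H/Hi, Stay/C/T/Lo, Stay/C/T/Hi, Stay/L/H/Lo, Stay/L/H/Hi, Stay/L/T/Lo, Stay/L/T/Hi} → row (8,7) (8,7)
{Out/L/H/Lo, Out/L/H/Hi, Out/L/T/Lo, Out/L/T/Hi} → row (0,5) (3,4)
That's 4 distinct rows out of 16 strategies.

4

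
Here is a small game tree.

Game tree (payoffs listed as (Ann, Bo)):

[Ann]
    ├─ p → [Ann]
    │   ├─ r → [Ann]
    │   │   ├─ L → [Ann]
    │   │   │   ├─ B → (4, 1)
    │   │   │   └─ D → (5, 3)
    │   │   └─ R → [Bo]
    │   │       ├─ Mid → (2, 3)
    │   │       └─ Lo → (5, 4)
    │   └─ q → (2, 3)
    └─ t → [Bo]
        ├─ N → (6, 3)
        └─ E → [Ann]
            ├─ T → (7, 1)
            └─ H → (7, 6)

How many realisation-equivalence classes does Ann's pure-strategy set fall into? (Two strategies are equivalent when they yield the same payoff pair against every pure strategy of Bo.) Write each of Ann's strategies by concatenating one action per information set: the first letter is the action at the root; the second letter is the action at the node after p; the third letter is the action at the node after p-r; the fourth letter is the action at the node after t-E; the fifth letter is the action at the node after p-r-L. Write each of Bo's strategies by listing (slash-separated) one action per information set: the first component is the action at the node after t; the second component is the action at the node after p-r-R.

Ann has 32 pure strategies: prLTB, prLTD, prLHB, prLHD, prRTB, prRTD, prRHB, prRHD, pqLTB, pqLTD, pqLHB, pqLHD, pqRTB, pqRTD, pqRHB, pqRHD, trLTB, trLTD, trLHB, trLHD, trRTB, trRTD, trRHB, trRHD, tqLTB, tqLTD, tqLHB, tqLHD, tqRTB, tqRTD, tqRHB, tqRHD. Columns: N/Mid, N/Lo, E/Mid, E/Lo.
{prLTB, prLHB} → row (4,1) (4,1) (4,1) (4,1)
{prLTD, prLHD} → row (5,3) (5,3) (5,3) (5,3)
{prRTB, prRTD, prRHB, prRHD} → row (2,3) (5,4) (2,3) (5,4)
{pqLTB, pqLTD, pqLHB, pqLHD, pqRTB, pqRTD, pqRHB, pqRHD} → row (2,3) (2,3) (2,3) (2,3)
{trLTB, trLTD, trRTB, trRTD, tqLTB, tqLTD, tqRTB, tqRTD} → row (6,3) (6,3) (7,1) (7,1)
{trLHB, trLHD, trRHB, trRHD, tqLHB, tqLHD, tqRHB, tqRHD} → row (6,3) (6,3) (7,6) (7,6)
That's 6 distinct rows out of 32 strategies.

6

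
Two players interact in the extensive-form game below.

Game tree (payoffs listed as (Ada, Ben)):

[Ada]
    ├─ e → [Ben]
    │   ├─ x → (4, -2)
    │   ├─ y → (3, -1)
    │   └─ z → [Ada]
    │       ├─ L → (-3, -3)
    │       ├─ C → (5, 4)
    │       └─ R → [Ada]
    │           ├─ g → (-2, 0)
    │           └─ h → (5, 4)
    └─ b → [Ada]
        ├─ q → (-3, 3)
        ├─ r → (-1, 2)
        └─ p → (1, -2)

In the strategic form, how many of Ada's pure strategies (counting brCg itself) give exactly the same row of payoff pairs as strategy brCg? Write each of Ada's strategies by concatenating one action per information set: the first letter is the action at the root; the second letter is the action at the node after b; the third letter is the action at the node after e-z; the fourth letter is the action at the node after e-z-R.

Row for brCg (columns x, y, z): (-1,2) (-1,2) (-1,2).
Under brCg, Ada's choice at the node after e-z and at the node after e-z-R can never be reached regardless of what Ben does, so varying those choices leaves every outcome unchanged.
Holding the reachable choices fixed and varying the unreachable ones freely already gives 3 × 2 = 6 equivalent strategies.
No other strategy reproduces this row, so those 6 are the full class: brLg, brLh, brCg, brCh, brRg, brRh.

6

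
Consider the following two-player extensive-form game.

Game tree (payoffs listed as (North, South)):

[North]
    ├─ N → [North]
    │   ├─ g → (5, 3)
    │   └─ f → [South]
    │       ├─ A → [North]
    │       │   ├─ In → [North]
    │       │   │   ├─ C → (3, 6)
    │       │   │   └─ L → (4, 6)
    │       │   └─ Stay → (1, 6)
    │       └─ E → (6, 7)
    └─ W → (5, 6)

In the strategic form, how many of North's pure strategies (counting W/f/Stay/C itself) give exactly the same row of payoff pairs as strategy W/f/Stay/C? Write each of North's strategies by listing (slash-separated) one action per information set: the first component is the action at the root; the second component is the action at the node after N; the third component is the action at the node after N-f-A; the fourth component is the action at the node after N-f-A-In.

8

Row for W/f/Stay/C (columns A, E): (5,6) (5,6).
Under W/f/Stay/C, North's choice at the node after N and at the node after N-f-A and at the node after N-f-A-In can never be reached regardless of what South does, so varying those choices leaves every outcome unchanged.
Holding the reachable choices fixed and varying the unreachable ones freely already gives 2 × 2 × 2 = 8 equivalent strategies.
No other strategy reproduces this row, so those 8 are the full class: W/g/In/C, W/g/In/L, W/g/Stay/C, W/g/Stay/L, W/f/In/C, W/f/In/L, W/f/Stay/C, W/f/Stay/L.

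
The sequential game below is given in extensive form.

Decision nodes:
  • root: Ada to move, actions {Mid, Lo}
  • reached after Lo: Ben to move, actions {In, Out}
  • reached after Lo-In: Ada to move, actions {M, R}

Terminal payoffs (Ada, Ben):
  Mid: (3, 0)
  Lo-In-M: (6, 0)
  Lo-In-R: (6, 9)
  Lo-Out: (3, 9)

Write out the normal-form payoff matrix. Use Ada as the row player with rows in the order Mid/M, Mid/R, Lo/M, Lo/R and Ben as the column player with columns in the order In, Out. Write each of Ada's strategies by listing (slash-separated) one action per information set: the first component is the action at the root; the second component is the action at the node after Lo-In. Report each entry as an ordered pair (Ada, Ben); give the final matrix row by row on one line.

Mid/M: (3,0) (3,0) | Mid/R: (3,0) (3,0) | Lo/M: (6,0) (3,9) | Lo/R: (6,9) (3,9)

            In      Out
Mid/M    (3,0)    (3,0)
Mid/R    (3,0)    (3,0)
 Lo/M    (6,0)    (3,9)
 Lo/R    (6,9)    (3,9)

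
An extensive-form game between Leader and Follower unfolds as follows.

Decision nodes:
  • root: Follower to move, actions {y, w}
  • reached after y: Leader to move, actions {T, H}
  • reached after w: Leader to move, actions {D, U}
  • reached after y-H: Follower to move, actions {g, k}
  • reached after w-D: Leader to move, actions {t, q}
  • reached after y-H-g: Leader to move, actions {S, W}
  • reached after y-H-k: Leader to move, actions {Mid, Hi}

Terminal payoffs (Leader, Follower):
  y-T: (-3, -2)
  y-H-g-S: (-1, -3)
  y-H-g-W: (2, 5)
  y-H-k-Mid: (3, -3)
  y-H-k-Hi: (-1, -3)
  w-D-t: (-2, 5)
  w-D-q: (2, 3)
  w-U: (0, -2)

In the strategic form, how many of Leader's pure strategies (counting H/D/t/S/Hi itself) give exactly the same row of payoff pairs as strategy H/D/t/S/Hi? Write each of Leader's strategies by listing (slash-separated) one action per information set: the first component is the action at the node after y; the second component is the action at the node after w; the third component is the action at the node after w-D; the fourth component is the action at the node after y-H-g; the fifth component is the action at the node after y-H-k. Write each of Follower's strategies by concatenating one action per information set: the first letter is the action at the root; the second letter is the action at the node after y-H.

Row for H/D/t/S/Hi (columns yg, yk, wg, wk): (-1,-3) (-1,-3) (-2,5) (-2,5).
Every one of Leader's information sets is on the play path for some reply by Follower when Leader follows H/D/t/S/Hi.
Changing the action at any of them therefore changes at least one column, so only H/D/t/S/Hi itself gives this row.

1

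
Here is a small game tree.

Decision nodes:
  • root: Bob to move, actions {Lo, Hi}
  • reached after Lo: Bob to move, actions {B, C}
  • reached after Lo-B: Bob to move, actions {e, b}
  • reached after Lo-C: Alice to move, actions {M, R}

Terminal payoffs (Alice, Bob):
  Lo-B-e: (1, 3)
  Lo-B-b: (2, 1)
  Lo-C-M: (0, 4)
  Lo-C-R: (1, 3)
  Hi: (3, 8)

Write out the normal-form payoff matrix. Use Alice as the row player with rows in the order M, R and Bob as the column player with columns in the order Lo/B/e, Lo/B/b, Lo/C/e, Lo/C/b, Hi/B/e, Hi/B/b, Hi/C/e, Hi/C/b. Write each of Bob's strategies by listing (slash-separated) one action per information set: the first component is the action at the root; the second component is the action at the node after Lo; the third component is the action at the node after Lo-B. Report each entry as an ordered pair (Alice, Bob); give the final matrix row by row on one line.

M: (1,3) (2,1) (0,4) (0,4) (3,8) (3,8) (3,8) (3,8) | R: (1,3) (2,1) (1,3) (1,3) (3,8) (3,8) (3,8) (3,8)

Row M: Lo/B/e→(1,3), Lo/B/b→(2,1), Lo/C/e→(0,4), Lo/C/b→(0,4), Hi/B/e→(3,8), Hi/B/b→(3,8), Hi/C/e→(3,8), Hi/C/b→(3,8)
Row R: Lo/B/e→(1,3), Lo/B/b→(2,1), Lo/C/e→(1,3), Lo/C/b→(1,3), Hi/B/e→(3,8), Hi/B/b→(3,8), Hi/C/e→(3,8), Hi/C/b→(3,8)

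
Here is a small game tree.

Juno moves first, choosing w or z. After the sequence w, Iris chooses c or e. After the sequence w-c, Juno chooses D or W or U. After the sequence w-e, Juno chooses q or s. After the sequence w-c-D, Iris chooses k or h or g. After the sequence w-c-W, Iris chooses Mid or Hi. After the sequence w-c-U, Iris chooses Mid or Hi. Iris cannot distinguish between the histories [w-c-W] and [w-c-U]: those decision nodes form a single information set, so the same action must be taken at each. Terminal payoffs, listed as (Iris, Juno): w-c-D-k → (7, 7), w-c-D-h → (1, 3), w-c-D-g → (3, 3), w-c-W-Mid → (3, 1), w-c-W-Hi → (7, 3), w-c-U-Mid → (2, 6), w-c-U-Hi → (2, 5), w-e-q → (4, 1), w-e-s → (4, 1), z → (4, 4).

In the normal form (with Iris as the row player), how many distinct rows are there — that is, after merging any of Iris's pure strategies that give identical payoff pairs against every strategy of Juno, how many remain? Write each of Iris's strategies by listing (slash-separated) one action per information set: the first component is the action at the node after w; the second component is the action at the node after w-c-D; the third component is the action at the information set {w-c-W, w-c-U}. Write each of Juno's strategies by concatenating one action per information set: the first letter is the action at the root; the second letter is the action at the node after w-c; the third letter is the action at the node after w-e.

7

Iris has 12 pure strategies: c/k/Mid, c/k/Hi, c/h/Mid, c/h/Hi, c/g/Mid, c/g/Hi, e/k/Mid, e/k/Hi, e/h/Mid, e/h/Hi, e/g/Mid, e/g/Hi. Columns: wDq, wDs, wWq, wWs, wUq, wUs, zDq, zDs, zWq, zWs, zUq, zUs.
{c/k/Mid} → row (7,7) (7,7) (3,1) (3,1) (2,6) (2,6) (4,4) (4,4) (4,4) (4,4) (4,4) (4,4)
{c/k/Hi} → row (7,7) (7,7) (7,3) (7,3) (2,5) (2,5) (4,4) (4,4) (4,4) (4,4) (4,4) (4,4)
{c/h/Mid} → row (1,3) (1,3) (3,1) (3,1) (2,6) (2,6) (4,4) (4,4) (4,4) (4,4) (4,4) (4,4)
{c/h/Hi} → row (1,3) (1,3) (7,3) (7,3) (2,5) (2,5) (4,4) (4,4) (4,4) (4,4) (4,4) (4,4)
{c/g/Mid} → row (3,3) (3,3) (3,1) (3,1) (2,6) (2,6) (4,4) (4,4) (4,4) (4,4) (4,4) (4,4)
{c/g/Hi} → row (3,3) (3,3) (7,3) (7,3) (2,5) (2,5) (4,4) (4,4) (4,4) (4,4) (4,4) (4,4)
{e/k/Mid, e/k/Hi, e/h/Mid, e/h/Hi, e/g/Mid, e/g/Hi} → row (4,1) (4,1) (4,1) (4,1) (4,1) (4,1) (4,4) (4,4) (4,4) (4,4) (4,4) (4,4)
That's 7 distinct rows out of 12 strategies.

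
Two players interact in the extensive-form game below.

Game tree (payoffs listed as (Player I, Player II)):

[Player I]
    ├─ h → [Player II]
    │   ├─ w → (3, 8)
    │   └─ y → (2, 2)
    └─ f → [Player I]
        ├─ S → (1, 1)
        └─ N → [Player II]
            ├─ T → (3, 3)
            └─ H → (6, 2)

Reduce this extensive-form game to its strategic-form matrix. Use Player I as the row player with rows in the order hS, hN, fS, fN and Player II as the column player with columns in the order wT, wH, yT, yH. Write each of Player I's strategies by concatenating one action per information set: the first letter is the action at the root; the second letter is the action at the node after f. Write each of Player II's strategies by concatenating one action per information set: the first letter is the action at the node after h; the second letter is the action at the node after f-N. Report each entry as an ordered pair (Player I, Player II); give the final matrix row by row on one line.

hS: (3,8) (3,8) (2,2) (2,2) | hN: (3,8) (3,8) (2,2) (2,2) | fS: (1,1) (1,1) (1,1) (1,1) | fN: (3,3) (6,2) (3,3) (6,2)

Row hS: wT→(3,8), wH→(3,8), yT→(2,2), yH→(2,2)
Row hN: wT→(3,8), wH→(3,8), yT→(2,2), yH→(2,2)
Row fS: wT→(1,1), wH→(1,1), yT→(1,1), yH→(1,1)
Row fN: wT→(3,3), wH→(6,2), yT→(3,3), yH→(6,2)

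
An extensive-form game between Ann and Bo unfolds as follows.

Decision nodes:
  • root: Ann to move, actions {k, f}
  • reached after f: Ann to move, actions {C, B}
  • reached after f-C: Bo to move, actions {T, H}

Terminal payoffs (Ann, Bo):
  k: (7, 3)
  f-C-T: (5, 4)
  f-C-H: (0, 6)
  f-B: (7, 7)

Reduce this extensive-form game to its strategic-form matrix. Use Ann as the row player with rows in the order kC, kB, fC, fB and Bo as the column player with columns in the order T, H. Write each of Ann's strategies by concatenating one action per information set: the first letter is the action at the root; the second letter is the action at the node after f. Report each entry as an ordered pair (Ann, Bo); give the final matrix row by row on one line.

Row kC: T→(7,3), H→(7,3)
Row kB: T→(7,3), H→(7,3)
Row fC: T→(5,4), H→(0,6)
Row fB: T→(7,7), H→(7,7)

kC: (7,3) (7,3) | kB: (7,3) (7,3) | fC: (5,4) (0,6) | fB: (7,7) (7,7)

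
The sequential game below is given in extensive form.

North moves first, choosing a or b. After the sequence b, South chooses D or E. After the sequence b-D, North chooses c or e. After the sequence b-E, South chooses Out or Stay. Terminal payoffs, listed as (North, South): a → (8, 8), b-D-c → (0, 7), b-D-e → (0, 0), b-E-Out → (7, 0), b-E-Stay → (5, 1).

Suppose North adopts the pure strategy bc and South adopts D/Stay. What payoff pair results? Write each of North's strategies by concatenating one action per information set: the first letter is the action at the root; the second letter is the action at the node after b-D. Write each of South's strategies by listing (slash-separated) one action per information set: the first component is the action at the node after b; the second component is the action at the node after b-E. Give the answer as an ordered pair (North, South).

(0, 7)

Trace the play path from the root:
  North plays b
  South plays D at [b]
  North plays c at [b-D]
→ terminal payoff (0, 7).
(South's choice at the node after b-E is never reached on this path, so it doesn't affect the outcome.)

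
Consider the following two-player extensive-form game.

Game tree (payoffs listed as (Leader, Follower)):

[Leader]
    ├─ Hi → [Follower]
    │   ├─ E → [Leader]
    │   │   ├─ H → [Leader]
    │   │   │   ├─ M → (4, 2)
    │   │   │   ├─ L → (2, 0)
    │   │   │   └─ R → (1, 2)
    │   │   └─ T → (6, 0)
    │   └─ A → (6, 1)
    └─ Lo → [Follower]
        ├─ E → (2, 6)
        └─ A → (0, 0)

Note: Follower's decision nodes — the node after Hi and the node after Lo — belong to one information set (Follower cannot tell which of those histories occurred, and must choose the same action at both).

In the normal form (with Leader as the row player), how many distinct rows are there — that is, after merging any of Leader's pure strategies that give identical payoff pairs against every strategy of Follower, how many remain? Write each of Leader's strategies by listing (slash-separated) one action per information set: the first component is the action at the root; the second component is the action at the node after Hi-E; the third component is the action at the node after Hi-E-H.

Leader has 12 pure strategies: Hi/H/M, Hi/H/L, Hi/H/R, Hi/T/M, Hi/T/L, Hi/T/R, Lo/H/M, Lo/H/L, Lo/H/R, Lo/T/M, Lo/T/L, Lo/T/R. Columns: E, A.
{Hi/H/M} → row (4,2) (6,1)
{Hi/H/L} → row (2,0) (6,1)
{Hi/H/R} → row (1,2) (6,1)
{Hi/T/M, Hi/T/L, Hi/T/R} → row (6,0) (6,1)
{Lo/H/M, Lo/H/L, Lo/H/R, Lo/T/M, Lo/T/L, Lo/T/R} → row (2,6) (0,0)
That's 5 distinct rows out of 12 strategies.

5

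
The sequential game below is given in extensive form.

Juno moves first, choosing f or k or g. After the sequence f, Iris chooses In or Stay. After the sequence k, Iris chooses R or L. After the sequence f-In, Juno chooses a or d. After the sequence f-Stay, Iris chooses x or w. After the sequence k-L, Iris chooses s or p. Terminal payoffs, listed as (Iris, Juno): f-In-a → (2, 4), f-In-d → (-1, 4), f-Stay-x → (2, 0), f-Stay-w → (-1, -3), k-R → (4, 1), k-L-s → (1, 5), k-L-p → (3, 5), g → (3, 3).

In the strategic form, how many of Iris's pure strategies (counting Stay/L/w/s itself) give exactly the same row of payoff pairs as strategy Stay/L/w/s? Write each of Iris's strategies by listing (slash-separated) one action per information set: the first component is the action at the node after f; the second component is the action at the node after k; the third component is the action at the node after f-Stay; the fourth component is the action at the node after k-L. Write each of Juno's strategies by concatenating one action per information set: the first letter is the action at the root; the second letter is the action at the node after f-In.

1

Row for Stay/L/w/s (columns fa, fd, ka, kd, ga, gd): (-1,-3) (-1,-3) (1,5) (1,5) (3,3) (3,3).
Every one of Iris's information sets is on the play path for some reply by Juno when Iris follows Stay/L/w/s.
Changing the action at any of them therefore changes at least one column, so only Stay/L/w/s itself gives this row.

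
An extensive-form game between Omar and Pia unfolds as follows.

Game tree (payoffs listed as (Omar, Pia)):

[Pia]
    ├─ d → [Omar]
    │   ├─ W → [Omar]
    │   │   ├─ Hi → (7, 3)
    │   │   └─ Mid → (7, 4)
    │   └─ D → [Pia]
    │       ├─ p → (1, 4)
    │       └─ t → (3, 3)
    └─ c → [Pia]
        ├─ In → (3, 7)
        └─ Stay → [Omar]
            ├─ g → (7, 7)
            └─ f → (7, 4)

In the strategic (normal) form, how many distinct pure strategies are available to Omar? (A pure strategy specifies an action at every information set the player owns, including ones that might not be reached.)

Omar owns the node after d with actions {W, D} — two choices.
Omar owns the node after d-W with actions {Hi, Mid} — two choices.
Omar owns the node after c-Stay with actions {g, f} — two choices.
A pure strategy fixes one action at each information set independently, so the count is the product 2 × 2 × 2 = 8.

8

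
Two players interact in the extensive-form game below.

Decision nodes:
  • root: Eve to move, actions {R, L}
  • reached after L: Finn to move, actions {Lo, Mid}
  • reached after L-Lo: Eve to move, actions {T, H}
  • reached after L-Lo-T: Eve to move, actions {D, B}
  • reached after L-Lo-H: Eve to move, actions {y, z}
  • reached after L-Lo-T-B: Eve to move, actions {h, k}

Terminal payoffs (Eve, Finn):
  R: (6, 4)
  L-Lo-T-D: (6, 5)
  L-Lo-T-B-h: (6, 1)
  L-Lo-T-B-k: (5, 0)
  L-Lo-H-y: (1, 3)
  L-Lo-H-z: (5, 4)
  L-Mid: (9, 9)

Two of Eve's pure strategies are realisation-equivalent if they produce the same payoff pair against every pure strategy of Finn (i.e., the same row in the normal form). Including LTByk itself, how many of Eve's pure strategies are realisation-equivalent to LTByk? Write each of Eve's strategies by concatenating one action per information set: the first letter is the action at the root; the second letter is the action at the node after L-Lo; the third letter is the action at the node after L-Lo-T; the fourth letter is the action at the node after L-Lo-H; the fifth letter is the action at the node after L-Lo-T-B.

2

Row for LTByk (columns Lo, Mid): (5,0) (9,9).
Under LTByk, Eve's choice at the node after L-Lo-H can never be reached regardless of what Finn does, so varying those choices leaves every outcome unchanged.
Holding the reachable choices fixed and varying the unreachable one freely already gives 2 equivalent strategies.
No other strategy reproduces this row, so those 2 are the full class: LTByk, LTBzk.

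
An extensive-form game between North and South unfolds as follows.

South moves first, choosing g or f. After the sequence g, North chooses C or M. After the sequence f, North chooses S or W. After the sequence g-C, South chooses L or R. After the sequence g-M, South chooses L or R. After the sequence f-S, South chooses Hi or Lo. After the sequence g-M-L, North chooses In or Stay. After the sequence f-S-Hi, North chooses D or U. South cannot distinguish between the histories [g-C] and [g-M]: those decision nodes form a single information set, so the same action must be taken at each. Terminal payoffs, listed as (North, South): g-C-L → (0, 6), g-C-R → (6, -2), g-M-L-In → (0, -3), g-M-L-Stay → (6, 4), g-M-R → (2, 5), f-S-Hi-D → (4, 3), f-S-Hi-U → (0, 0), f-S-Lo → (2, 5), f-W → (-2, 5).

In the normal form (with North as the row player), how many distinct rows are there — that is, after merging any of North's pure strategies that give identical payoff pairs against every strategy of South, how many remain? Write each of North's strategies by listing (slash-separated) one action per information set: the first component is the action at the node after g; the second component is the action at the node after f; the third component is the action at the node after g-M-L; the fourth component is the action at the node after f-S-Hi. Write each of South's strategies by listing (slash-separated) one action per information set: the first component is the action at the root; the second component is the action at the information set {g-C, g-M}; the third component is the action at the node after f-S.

North has 16 pure strategies: C/S/In/D, C/S/In/U, C/S/Stay/D, C/S/Stay/U, C/W/In/D, C/W/In/U, C/W/Stay/D, C/W/Stay/U, M/S/In/D, M/S/In/U, M/S/Stay/D, M/S/Stay/U, M/W/In/D, M/W/In/U, M/W/Stay/D, M/W/Stay/U. Columns: g/L/Hi, g/L/Lo, g/R/Hi, g/R/Lo, f/L/Hi, f/L/Lo, f/R/Hi, f/R/Lo.
{C/S/In/D, C/S/Stay/D} → row (0,6) (0,6) (6,-2) (6,-2) (4,3) (2,5) (4,3) (2,5)
{C/S/In/U, C/S/Stay/U} → row (0,6) (0,6) (6,-2) (6,-2) (0,0) (2,5) (0,0) (2,5)
{C/W/In/D, C/W/In/U, C/W/Stay/D, C/W/Stay/U} → row (0,6) (0,6) (6,-2) (6,-2) (-2,5) (-2,5) (-2,5) (-2,5)
{M/S/In/D} → row (0,-3) (0,-3) (2,5) (2,5) (4,3) (2,5) (4,3) (2,5)
{M/S/In/U} → row (0,-3) (0,-3) (2,5) (2,5) (0,0) (2,5) (0,0) (2,5)
{M/S/Stay/D} → row (6,4) (6,4) (2,5) (2,5) (4,3) (2,5) (4,3) (2,5)
{M/S/Stay/U} → row (6,4) (6,4) (2,5) (2,5) (0,0) (2,5) (0,0) (2,5)
{M/W/In/D, M/W/In/U} → row (0,-3) (0,-3) (2,5) (2,5) (-2,5) (-2,5) (-2,5) (-2,5)
{M/W/Stay/D, M/W/Stay/U} → row (6,4) (6,4) (2,5) (2,5) (-2,5) (-2,5) (-2,5) (-2,5)
That's 9 distinct rows out of 16 strategies.

9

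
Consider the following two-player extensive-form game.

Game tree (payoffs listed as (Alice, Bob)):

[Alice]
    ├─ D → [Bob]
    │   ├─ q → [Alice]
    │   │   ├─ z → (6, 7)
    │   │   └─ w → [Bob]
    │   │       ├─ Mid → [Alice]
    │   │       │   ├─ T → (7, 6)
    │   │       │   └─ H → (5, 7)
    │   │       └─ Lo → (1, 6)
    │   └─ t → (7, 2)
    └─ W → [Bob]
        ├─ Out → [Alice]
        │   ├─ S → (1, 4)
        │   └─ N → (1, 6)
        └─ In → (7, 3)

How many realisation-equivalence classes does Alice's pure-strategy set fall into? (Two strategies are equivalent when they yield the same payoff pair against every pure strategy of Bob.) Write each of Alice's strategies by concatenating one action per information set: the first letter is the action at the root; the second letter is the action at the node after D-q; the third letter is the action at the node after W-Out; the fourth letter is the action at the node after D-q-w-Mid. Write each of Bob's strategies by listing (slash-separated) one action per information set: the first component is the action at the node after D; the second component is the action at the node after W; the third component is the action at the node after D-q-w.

Alice has 16 pure strategies: DzST, DzSH, DzNT, DzNH, DwST, DwSH, DwNT, DwNH, WzST, WzSH, WzNT, WzNH, WwST, WwSH, WwNT, WwNH. Columns: q/Out/Mid, q/Out/Lo, q/In/Mid, q/In/Lo, t/Out/Mid, t/Out/Lo, t/In/Mid, t/In/Lo.
{DzST, DzSH, DzNT, DzNH} → row (6,7) (6,7) (6,7) (6,7) (7,2) (7,2) (7,2) (7,2)
{DwST, DwNT} → row (7,6) (1,6) (7,6) (1,6) (7,2) (7,2) (7,2) (7,2)
{DwSH, DwNH} → row (5,7) (1,6) (5,7) (1,6) (7,2) (7,2) (7,2) (7,2)
{WzST, WzSH, WwST, WwSH} → row (1,4) (1,4) (7,3) (7,3) (1,4) (1,4) (7,3) (7,3)
{WzNT, WzNH, WwNT, WwNH} → row (1,6) (1,6) (7,3) (7,3) (1,6) (1,6) (7,3) (7,3)
That's 5 distinct rows out of 16 strategies.

5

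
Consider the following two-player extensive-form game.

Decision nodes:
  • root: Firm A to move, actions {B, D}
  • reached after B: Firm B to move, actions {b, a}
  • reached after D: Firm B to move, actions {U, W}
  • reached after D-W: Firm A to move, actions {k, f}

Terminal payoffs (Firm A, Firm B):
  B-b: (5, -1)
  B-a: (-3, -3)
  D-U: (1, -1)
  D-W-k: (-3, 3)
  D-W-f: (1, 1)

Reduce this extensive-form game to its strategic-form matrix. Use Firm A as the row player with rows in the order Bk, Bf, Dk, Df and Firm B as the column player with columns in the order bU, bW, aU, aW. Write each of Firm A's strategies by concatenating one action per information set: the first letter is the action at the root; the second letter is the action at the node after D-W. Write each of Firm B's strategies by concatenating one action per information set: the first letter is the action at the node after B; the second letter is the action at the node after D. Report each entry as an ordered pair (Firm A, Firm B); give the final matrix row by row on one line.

Bk: (5,-1) (5,-1) (-3,-3) (-3,-3) | Bf: (5,-1) (5,-1) (-3,-3) (-3,-3) | Dk: (1,-1) (-3,3) (1,-1) (-3,3) | Df: (1,-1) (1,1) (1,-1) (1,1)

Row Bk: bU→(5,-1), bW→(5,-1), aU→(-3,-3), aW→(-3,-3)
Row Bf: bU→(5,-1), bW→(5,-1), aU→(-3,-3), aW→(-3,-3)
Row Dk: bU→(1,-1), bW→(-3,3), aU→(1,-1), aW→(-3,3)
Row Df: bU→(1,-1), bW→(1,1), aU→(1,-1), aW→(1,1)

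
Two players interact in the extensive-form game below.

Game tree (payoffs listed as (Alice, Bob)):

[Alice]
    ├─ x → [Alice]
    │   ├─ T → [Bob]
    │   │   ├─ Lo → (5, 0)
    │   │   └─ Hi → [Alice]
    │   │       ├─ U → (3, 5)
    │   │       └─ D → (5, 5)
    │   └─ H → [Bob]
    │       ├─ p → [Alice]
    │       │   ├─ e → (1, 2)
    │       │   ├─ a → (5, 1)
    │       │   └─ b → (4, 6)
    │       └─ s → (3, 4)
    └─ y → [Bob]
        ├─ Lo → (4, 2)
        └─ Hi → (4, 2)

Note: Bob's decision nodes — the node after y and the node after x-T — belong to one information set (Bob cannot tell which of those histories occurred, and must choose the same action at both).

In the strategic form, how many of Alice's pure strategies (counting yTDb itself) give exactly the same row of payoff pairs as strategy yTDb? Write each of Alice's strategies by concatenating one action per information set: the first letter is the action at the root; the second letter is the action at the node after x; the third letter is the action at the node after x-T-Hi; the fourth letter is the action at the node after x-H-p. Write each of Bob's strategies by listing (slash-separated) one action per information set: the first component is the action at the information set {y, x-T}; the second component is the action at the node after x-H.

Row for yTDb (columns Lo/p, Lo/s, Hi/p, Hi/s): (4,2) (4,2) (4,2) (4,2).
Under yTDb, Alice's choice at the node after x and at the node after x-T-Hi and at the node after x-H-p can never be reached regardless of what Bob does, so varying those choices leaves every outcome unchanged.
Holding the reachable choices fixed and varying the unreachable ones freely already gives 2 × 2 × 3 = 12 equivalent strategies.
No other strategy reproduces this row, so those 12 are the full class: yTUe, yTUa, yTUb, yTDe, yTDa, yTDb, yHUe, yHUa, yHUb, yHDe, yHDa, yHDb.

12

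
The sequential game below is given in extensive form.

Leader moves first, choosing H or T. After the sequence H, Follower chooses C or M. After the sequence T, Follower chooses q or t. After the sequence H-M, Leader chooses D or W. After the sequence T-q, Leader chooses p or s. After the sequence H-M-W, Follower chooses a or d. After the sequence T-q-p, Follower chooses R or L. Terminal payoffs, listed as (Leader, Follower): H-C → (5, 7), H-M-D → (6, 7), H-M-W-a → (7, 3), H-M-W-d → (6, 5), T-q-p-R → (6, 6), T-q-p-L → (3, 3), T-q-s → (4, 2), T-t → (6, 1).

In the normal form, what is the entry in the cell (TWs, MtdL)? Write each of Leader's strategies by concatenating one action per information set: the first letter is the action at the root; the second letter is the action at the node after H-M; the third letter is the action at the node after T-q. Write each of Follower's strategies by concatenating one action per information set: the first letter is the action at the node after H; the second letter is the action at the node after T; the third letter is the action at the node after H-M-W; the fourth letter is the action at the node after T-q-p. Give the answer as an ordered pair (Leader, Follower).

(6, 1)

Trace the play path from the root:
  Leader plays T
  Follower plays t at [T]
→ terminal payoff (6, 1).
(Leader's choice at the node after H-M is never reached on this path, so it doesn't affect the outcome.)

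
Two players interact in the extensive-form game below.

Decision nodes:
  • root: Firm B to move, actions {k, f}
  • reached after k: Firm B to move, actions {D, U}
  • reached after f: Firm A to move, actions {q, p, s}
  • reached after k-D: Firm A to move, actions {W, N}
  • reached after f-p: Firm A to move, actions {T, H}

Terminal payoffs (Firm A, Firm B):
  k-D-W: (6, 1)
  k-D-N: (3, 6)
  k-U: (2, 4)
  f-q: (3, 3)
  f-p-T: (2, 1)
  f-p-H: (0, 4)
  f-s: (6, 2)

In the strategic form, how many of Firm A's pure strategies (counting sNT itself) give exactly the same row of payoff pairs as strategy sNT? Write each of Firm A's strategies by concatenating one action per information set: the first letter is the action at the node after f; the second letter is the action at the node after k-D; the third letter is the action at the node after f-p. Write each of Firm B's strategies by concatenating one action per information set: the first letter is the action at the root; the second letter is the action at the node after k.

2

Row for sNT (columns kD, kU, fD, fU): (3,6) (2,4) (6,2) (6,2).
Under sNT, Firm A's choice at the node after f-p can never be reached regardless of what Firm B does, so varying those choices leaves every outcome unchanged.
Holding the reachable choices fixed and varying the unreachable one freely already gives 2 equivalent strategies.
No other strategy reproduces this row, so those 2 are the full class: sNT, sNH.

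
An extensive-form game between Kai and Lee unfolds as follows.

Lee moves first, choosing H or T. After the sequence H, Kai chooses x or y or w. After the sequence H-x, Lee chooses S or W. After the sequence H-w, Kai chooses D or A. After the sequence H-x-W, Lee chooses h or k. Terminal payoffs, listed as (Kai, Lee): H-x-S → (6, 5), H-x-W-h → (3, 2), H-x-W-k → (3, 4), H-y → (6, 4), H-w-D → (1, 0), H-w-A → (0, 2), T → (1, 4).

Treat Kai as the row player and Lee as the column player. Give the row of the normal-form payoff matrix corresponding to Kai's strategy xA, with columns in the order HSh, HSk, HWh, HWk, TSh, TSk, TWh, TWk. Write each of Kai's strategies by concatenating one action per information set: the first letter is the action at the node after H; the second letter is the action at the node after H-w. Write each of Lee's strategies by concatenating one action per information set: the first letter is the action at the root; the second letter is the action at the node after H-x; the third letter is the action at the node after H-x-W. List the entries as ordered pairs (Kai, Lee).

(6,5) (6,5) (3,2) (3,4) (1,4) (1,4) (1,4) (1,4)

vs HSh: Lee plays H → Kai plays x at [H] → Lee plays S at [H-x] → (6, 5)
vs HSk: Lee plays H → Kai plays x at [H] → Lee plays S at [H-x] → (6, 5)
vs HWh: Lee plays H → Kai plays x at [H] → Lee plays W at [H-x] → Lee plays h at [H-x-W] → (3, 2)
vs HWk: Lee plays H → Kai plays x at [H] → Lee plays W at [H-x] → Lee plays k at [H-x-W] → (3, 4)
vs TSh: Lee plays T → (1, 4)
vs TSk: Lee plays T → (1, 4)
vs TWh: Lee plays T → (1, 4)
vs TWk: Lee plays T → (1, 4)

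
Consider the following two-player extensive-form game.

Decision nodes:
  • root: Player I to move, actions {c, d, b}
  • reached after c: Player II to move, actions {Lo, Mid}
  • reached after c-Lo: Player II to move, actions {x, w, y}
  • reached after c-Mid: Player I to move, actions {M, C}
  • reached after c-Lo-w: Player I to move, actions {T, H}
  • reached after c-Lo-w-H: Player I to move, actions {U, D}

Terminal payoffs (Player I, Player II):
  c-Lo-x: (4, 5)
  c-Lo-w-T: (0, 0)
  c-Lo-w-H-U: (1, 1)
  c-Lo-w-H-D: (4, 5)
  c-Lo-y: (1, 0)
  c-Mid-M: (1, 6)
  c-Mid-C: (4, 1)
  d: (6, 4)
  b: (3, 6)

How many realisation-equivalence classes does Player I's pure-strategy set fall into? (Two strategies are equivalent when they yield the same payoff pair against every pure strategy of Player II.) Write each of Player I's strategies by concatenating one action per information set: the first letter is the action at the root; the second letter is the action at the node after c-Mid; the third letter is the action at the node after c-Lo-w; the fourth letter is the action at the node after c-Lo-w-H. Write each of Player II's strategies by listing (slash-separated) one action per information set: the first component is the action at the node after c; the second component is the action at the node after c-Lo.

Player I has 24 pure strategies: cMTU, cMTD, cMHU, cMHD, cCTU, cCTD, cCHU, cCHD, dMTU, dMTD, dMHU, dMHD, dCTU, dCTD, dCHU, dCHD, bMTU, bMTD, bMHU, bMHD, bCTU, bCTD, bCHU, bCHD. Columns: Lo/x, Lo/w, Lo/y, Mid/x, Mid/w, Mid/y.
{cMTU, cMTD} → row (4,5) (0,0) (1,0) (1,6) (1,6) (1,6)
{cMHU} → row (4,5) (1,1) (1,0) (1,6) (1,6) (1,6)
{cMHD} → row (4,5) (4,5) (1,0) (1,6) (1,6) (1,6)
{cCTU, cCTD} → row (4,5) (0,0) (1,0) (4,1) (4,1) (4,1)
{cCHU} → row (4,5) (1,1) (1,0) (4,1) (4,1) (4,1)
{cCHD} → row (4,5) (4,5) (1,0) (4,1) (4,1) (4,1)
{dMTU, dMTD, dMHU, dMHD, dCTU, dCTD, dCHU, dCHD} → row (6,4) (6,4) (6,4) (6,4) (6,4) (6,4)
{bMTU, bMTD, bMHU, bMHD, bCTU, bCTD, bCHU, bCHD} → row (3,6) (3,6) (3,6) (3,6) (3,6) (3,6)
That's 8 distinct rows out of 24 strategies.

8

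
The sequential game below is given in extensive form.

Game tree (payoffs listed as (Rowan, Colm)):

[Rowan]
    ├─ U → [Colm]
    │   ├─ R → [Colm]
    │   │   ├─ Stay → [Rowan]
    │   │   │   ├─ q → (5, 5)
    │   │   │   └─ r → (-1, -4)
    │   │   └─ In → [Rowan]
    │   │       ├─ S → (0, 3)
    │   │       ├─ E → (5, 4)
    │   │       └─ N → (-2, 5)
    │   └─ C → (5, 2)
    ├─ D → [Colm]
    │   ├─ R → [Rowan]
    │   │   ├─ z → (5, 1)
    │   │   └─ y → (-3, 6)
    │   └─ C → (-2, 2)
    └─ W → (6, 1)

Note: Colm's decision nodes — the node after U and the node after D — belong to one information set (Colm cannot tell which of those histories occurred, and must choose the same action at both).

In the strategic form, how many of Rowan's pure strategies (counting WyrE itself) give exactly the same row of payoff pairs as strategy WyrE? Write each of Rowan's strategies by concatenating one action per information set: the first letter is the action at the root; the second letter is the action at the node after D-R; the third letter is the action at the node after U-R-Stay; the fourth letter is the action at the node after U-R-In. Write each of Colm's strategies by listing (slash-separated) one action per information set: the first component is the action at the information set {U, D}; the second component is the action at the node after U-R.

Row for WyrE (columns R/Stay, R/In, C/Stay, C/In): (6,1) (6,1) (6,1) (6,1).
Under WyrE, Rowan's choice at the node after D-R and at the node after U-R-Stay and at the node after U-R-In can never be reached regardless of what Colm does, so varying those choices leaves every outcome unchanged.
Holding the reachable choices fixed and varying the unreachable ones freely already gives 2 × 2 × 3 = 12 equivalent strategies.
No other strategy reproduces this row, so those 12 are the full class: WzqS, WzqE, WzqN, WzrS, WzrE, WzrN, WyqS, WyqE, WyqN, WyrS, WyrE, WyrN.

12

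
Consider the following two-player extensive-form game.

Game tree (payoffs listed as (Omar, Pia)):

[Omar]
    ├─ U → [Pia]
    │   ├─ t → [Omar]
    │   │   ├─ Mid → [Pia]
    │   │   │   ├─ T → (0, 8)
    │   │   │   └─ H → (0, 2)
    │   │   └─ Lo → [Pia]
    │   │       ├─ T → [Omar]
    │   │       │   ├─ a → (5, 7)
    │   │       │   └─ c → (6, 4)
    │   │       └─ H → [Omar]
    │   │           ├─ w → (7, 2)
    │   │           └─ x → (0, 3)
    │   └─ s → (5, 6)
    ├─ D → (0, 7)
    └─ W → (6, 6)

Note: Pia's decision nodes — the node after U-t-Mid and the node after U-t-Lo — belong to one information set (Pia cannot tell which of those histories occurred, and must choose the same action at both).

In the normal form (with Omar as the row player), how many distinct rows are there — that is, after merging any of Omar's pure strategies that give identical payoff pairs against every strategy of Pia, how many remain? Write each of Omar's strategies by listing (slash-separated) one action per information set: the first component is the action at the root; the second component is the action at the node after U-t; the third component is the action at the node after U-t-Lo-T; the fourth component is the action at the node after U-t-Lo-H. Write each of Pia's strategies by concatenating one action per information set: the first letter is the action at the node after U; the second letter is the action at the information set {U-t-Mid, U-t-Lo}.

7

Omar has 24 pure strategies: U/Mid/a/w, U/Mid/a/x, U/Mid/c/w, U/Mid/c/x, U/Lo/a/w, U/Lo/a/x, U/Lo/c/w, U/Lo/c/x, D/Mid/a/w, D/Mid/a/x, D/Mid/c/w, D/Mid/c/x, D/Lo/a/w, D/Lo/a/x, D/Lo/c/w, D/Lo/c/x, W/Mid/a/w, W/Mid/a/x, W/Mid/c/w, W/Mid/c/x, W/Lo/a/w, W/Lo/a/x, W/Lo/c/w, W/Lo/c/x. Columns: tT, tH, sT, sH.
{U/Mid/a/w, U/Mid/a/x, U/Mid/c/w, U/Mid/c/x} → row (0,8) (0,2) (5,6) (5,6)
{U/Lo/a/w} → row (5,7) (7,2) (5,6) (5,6)
{U/Lo/a/x} → row (5,7) (0,3) (5,6) (5,6)
{U/Lo/c/w} → row (6,4) (7,2) (5,6) (5,6)
{U/Lo/c/x} → row (6,4) (0,3) (5,6) (5,6)
{D/Mid/a/w, D/Mid/a/x, D/Mid/c/w, D/Mid/c/x, D/Lo/a/w, D/Lo/a/x, D/Lo/c/w, D/Lo/c/x} → row (0,7) (0,7) (0,7) (0,7)
{W/Mid/a/w, W/Mid/a/x, W/Mid/c/w, W/Mid/c/x, W/Lo/a/w, W/Lo/a/x, W/Lo/c/w, W/Lo/c/x} → row (6,6) (6,6) (6,6) (6,6)
That's 7 distinct rows out of 24 strategies.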